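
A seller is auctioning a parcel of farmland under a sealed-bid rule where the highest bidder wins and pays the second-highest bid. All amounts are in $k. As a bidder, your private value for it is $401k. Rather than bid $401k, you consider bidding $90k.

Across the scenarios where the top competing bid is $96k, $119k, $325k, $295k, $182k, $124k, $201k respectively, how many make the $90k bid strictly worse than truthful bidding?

The deviation hurts exactly when the highest competing bid lies strictly between $90k and $401k — underbidding then forfeits a profitable win.
$96k: inside the interval → strictly worse (loss $305k).
$119k: inside the interval → strictly worse (loss $282k).
$325k: inside the interval → strictly worse (loss $76k).
$295k: inside the interval → strictly worse (loss $106k).
$182k: inside the interval → strictly worse (loss $219k).
$124k: inside the interval → strictly worse (loss $277k).
$201k: inside the interval → strictly worse (loss $200k).
Count: 7.

7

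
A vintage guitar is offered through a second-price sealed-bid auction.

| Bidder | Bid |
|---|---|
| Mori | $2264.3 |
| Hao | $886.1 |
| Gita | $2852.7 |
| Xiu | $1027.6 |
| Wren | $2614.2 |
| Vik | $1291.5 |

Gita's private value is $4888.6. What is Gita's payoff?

$2274.4

Highest bid: Gita at $2852.7, so Gita wins.
Second-highest bid: Wren at $2614.2 — that is the price the winner pays.
Gita's payoff = value − price = $4888.6 − $2614.2 = $2274.4.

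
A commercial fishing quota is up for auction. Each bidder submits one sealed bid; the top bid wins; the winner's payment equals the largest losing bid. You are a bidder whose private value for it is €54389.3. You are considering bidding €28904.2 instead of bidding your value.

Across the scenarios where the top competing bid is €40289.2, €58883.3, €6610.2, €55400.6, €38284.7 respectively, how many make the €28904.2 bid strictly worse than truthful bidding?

The deviation hurts exactly when the highest competing bid lies strictly between €28904.2 and €54389.3 — underbidding then forfeits a profitable win.
€40289.2: inside the interval → strictly worse (loss €14100.1).
€58883.3: above both → same outcome either way.
€6610.2: below both → same outcome either way.
€55400.6: above both → same outcome either way.
€38284.7: inside the interval → strictly worse (loss €16104.6).
Count: 2.

2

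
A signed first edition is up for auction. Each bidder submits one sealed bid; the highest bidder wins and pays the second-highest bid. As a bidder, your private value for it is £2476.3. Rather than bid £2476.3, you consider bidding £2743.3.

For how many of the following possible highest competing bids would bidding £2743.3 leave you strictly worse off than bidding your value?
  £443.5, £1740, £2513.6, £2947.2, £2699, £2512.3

3

The deviation hurts exactly when the highest competing bid lies strictly between £2476.3 and £2743.3 — overbidding then wins at a price above your value.
£443.5: below both → same outcome either way.
£1740: below both → same outcome either way.
£2513.6: inside the interval → strictly worse (loss £37.3).
£2947.2: above both → same outcome either way.
£2699: inside the interval → strictly worse (loss £222.7).
£2512.3: inside the interval → strictly worse (loss £36).
Count: 3.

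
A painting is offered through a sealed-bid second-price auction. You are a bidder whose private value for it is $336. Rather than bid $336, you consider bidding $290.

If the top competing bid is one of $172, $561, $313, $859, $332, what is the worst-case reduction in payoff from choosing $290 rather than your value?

$23

$172: same outcome either way → loss $0.
$561: same outcome either way → loss $0.
$313: truthful gives $23, deviation gives $0 → loss $23.
$859: same outcome either way → loss $0.
$332: truthful gives $4, deviation gives $0 → loss $4.
Maximum loss: $23.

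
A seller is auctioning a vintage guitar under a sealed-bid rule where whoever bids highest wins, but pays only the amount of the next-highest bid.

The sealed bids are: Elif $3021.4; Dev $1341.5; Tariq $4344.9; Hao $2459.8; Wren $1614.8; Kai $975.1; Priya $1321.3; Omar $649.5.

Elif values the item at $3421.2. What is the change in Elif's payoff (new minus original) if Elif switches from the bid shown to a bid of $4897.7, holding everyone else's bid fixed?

The highest bid among the other bidders is $4344.9; Elif's bid doesn't change that.
Original bid $3021.4: Elif is not highest (top rival bid is $4344.9); payoff $0.
Alternative bid $4897.7: Elif is highest, pays the top rival bid $4344.9; payoff $3421.2 − $4344.9 = −$923.7.
Change in payoff = −$923.7 − ($0) = −$923.7.

−$923.7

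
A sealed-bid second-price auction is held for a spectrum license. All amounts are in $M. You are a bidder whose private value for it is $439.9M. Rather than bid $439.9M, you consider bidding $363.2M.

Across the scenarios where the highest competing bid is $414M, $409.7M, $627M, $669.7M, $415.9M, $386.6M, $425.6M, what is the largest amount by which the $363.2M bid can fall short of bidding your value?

$414M: truthful gives $25.9M, deviation gives $0M → loss $25.9M.
$409.7M: truthful gives $30.2M, deviation gives $0M → loss $30.2M.
$627M: same outcome either way → loss $0M.
$669.7M: same outcome either way → loss $0M.
$415.9M: truthful gives $24M, deviation gives $0M → loss $24M.
$386.6M: truthful gives $53.3M, deviation gives $0M → loss $53.3M.
$425.6M: truthful gives $14.3M, deviation gives $0M → loss $14.3M.
Maximum loss: $53.3M.

$53.3M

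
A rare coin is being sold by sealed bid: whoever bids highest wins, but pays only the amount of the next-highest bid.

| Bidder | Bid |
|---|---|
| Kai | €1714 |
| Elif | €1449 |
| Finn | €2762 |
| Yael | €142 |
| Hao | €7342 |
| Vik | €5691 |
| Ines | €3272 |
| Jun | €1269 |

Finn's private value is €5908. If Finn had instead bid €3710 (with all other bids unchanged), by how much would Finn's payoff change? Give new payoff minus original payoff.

The highest bid among the other bidders is €7342; Finn's bid doesn't change that.
Original bid €2762: Finn is not highest (top rival bid is €7342); payoff €0.
Alternative bid €3710: Finn is not highest (top rival bid is €7342); payoff €0.
Change in payoff = €0 − (€0) = €0.

€0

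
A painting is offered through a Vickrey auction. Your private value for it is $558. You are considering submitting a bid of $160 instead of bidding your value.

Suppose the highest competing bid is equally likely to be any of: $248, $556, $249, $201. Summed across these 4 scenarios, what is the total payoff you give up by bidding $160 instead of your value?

$978

The deviation costs you only when the competing bid falls strictly between $160 and $558; elsewhere both bids give the same outcome.
$248: truthful payoff $310, deviation payoff $0 → loss $310.
$556: truthful payoff $2, deviation payoff $0 → loss $2.
$249: truthful payoff $309, deviation payoff $0 → loss $309.
$201: truthful payoff $357, deviation payoff $0 → loss $357.
Total loss = $310 + $2 + $309 + $357 = $978.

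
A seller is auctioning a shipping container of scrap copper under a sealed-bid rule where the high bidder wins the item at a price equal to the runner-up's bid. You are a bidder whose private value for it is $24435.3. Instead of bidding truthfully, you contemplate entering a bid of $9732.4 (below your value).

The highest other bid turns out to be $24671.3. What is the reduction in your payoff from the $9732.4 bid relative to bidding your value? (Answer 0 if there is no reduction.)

$0

Bidding your value $24435.3: you lose (since $24435.3 < $24671.3). Payoff $0.
Bidding $9732.4: you lose. Payoff $0.
Difference = $0 − $0 = $0; both bids lead to the same outcome because the competing bid is above both your value and your alternative bid.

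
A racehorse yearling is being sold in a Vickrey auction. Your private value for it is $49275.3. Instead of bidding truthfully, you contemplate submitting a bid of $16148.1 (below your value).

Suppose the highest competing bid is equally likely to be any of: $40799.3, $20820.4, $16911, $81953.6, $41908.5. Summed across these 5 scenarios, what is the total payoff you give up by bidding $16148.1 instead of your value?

The deviation costs you only when the competing bid falls strictly between $16148.1 and $49275.3; elsewhere both bids give the same outcome.
$40799.3: truthful payoff $8476, deviation payoff $0 → loss $8476.
$20820.4: truthful payoff $28454.9, deviation payoff $0 → loss $28454.9.
$16911: truthful payoff $32364.3, deviation payoff $0 → loss $32364.3.
$81953.6: outcomes coincide → loss $0.
$41908.5: truthful payoff $7366.8, deviation payoff $0 → loss $7366.8.
Total loss = $8476 + $28454.9 + $32364.3 + $7366.8 = $76662.

$76662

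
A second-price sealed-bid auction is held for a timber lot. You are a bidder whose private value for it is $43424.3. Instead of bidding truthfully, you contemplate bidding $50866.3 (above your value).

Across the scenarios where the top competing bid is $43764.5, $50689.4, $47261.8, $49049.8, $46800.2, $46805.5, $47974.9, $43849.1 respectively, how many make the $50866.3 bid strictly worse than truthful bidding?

8

The deviation hurts exactly when the highest competing bid lies strictly between $43424.3 and $50866.3 — overbidding then wins at a price above your value.
$43764.5: inside the interval → strictly worse (loss $340.2).
$50689.4: inside the interval → strictly worse (loss $7265.1).
$47261.8: inside the interval → strictly worse (loss $3837.5).
$49049.8: inside the interval → strictly worse (loss $5625.5).
$46800.2: inside the interval → strictly worse (loss $3375.9).
$46805.5: inside the interval → strictly worse (loss $3381.2).
$47974.9: inside the interval → strictly worse (loss $4550.6).
$43849.1: inside the interval → strictly worse (loss $424.8).
Count: 8.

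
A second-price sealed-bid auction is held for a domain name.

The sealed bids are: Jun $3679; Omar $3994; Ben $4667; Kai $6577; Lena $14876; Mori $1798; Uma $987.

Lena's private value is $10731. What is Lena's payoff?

Highest bid: Lena at $14876, so Lena wins.
Second-highest bid: Kai at $6577 — that is the price the winner pays.
Lena's payoff = value − price = $10731 − $6577 = $4154.

$4154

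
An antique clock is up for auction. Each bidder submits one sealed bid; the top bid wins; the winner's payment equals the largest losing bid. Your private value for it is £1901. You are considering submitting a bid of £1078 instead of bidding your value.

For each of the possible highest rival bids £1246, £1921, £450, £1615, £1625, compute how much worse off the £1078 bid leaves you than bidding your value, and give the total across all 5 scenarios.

£1217

The deviation costs you only when the competing bid falls strictly between £1078 and £1901; elsewhere both bids give the same outcome.
£1246: truthful payoff £655, deviation payoff £0 → loss £655.
£1921: outcomes coincide → loss £0.
£450: outcomes coincide → loss £0.
£1615: truthful payoff £286, deviation payoff £0 → loss £286.
£1625: truthful payoff £276, deviation payoff £0 → loss £276.
Total loss = £655 + £286 + £276 = £1217.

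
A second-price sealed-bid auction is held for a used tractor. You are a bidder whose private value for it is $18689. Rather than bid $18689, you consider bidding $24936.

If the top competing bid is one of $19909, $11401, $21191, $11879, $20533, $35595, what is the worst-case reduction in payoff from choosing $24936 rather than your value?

$2502

$19909: truthful gives $0, deviation gives −$1220 → loss $1220.
$11401: same outcome either way → loss $0.
$21191: truthful gives $0, deviation gives −$2502 → loss $2502.
$11879: same outcome either way → loss $0.
$20533: truthful gives $0, deviation gives −$1844 → loss $1844.
$35595: same outcome either way → loss $0.
Maximum loss: $2502.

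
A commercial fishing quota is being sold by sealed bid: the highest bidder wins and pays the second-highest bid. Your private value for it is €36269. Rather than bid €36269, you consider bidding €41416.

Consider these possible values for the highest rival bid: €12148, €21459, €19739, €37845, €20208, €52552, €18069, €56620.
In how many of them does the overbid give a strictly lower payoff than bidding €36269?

1

The deviation hurts exactly when the highest competing bid lies strictly between €36269 and €41416 — overbidding then wins at a price above your value.
€12148: below both → same outcome either way.
€21459: below both → same outcome either way.
€19739: below both → same outcome either way.
€37845: inside the interval → strictly worse (loss €1576).
€20208: below both → same outcome either way.
€52552: above both → same outcome either way.
€18069: below both → same outcome either way.
€56620: above both → same outcome either way.
Count: 1.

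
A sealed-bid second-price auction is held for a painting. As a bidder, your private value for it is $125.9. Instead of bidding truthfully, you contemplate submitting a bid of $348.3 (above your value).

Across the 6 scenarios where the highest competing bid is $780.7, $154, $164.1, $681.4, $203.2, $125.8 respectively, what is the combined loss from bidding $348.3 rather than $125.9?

$143.6

The deviation costs you only when the competing bid falls strictly between $125.9 and $348.3; elsewhere both bids give the same outcome.
$780.7: outcomes coincide → loss $0.
$154: truthful payoff $0, deviation payoff −$28.1 → loss $28.1.
$164.1: truthful payoff $0, deviation payoff −$38.2 → loss $38.2.
$681.4: outcomes coincide → loss $0.
$203.2: truthful payoff $0, deviation payoff −$77.3 → loss $77.3.
$125.8: outcomes coincide → loss $0.
Total loss = $28.1 + $38.2 + $77.3 = $143.6.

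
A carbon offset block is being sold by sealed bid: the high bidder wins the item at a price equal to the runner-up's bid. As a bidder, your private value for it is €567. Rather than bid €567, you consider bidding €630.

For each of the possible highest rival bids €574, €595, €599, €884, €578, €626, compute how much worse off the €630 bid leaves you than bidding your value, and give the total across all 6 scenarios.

The deviation costs you only when the competing bid falls strictly between €567 and €630; elsewhere both bids give the same outcome.
€574: truthful payoff €0, deviation payoff −€7 → loss €7.
€595: truthful payoff €0, deviation payoff −€28 → loss €28.
€599: truthful payoff €0, deviation payoff −€32 → loss €32.
€884: outcomes coincide → loss €0.
€578: truthful payoff €0, deviation payoff −€11 → loss €11.
€626: truthful payoff €0, deviation payoff −€59 → loss €59.
Total loss = €7 + €28 + €32 + €11 + €59 = €137.

€137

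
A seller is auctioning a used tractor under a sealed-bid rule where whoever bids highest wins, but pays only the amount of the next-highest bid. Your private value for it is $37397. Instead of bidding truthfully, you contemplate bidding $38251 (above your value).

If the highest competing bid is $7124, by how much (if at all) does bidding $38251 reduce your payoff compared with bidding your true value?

$0

Bidding your value $37397: you win (since $37397 > $7124) and pay $7124. Payoff $30273.
Bidding $38251: you win and pay $7124. Payoff $37397 − $7124 = $30273.
Difference = $30273 − $30273 = $0; both bids lead to the same outcome because the competing bid is below both your value and your alternative bid.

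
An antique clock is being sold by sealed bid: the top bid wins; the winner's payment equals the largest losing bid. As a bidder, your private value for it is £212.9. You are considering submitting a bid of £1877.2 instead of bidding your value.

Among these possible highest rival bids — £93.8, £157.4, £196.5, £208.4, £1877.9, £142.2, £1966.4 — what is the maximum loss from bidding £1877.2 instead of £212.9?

£0

£93.8: same outcome either way → loss £0.
£157.4: same outcome either way → loss £0.
£196.5: same outcome either way → loss £0.
£208.4: same outcome either way → loss £0.
£1877.9: same outcome either way → loss £0.
£142.2: same outcome either way → loss £0.
£1966.4: same outcome either way → loss £0.
Maximum loss: £0.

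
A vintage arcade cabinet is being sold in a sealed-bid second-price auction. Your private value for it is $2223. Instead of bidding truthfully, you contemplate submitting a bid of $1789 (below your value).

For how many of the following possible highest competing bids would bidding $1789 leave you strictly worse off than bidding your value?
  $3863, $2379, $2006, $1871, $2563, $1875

3

The deviation hurts exactly when the highest competing bid lies strictly between $1789 and $2223 — underbidding then forfeits a profitable win.
$3863: above both → same outcome either way.
$2379: above both → same outcome either way.
$2006: inside the interval → strictly worse (loss $217).
$1871: inside the interval → strictly worse (loss $352).
$2563: above both → same outcome either way.
$1875: inside the interval → strictly worse (loss $348).
Count: 3.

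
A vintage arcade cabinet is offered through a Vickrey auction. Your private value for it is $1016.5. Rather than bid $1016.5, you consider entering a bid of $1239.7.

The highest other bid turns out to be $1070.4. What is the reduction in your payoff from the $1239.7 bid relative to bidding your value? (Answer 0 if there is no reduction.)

$53.9

Bidding your value $1016.5: you lose (since $1016.5 < $1070.4). Payoff $0.
Bidding $1239.7: you win and pay $1070.4. Payoff $1016.5 − $1070.4 = −$53.9.
The competing bid $1070.4 lies between your value and your inflated bid, so overbidding wins an item priced above your value.
Loss from deviating = $0 − (−$53.9) = $53.9.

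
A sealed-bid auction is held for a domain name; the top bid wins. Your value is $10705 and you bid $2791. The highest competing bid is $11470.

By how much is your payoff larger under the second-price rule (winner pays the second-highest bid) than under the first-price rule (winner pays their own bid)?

Your bid $2791 is below $11470, so you lose under either rule.
Payoff is $0 in both cases; difference = $0.

$0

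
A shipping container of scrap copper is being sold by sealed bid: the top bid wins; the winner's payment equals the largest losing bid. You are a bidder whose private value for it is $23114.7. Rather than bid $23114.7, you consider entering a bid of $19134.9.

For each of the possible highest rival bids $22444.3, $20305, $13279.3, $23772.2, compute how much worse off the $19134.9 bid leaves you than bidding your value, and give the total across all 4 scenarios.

The deviation costs you only when the competing bid falls strictly between $19134.9 and $23114.7; elsewhere both bids give the same outcome.
$22444.3: truthful payoff $670.4, deviation payoff $0 → loss $670.4.
$20305: truthful payoff $2809.7, deviation payoff $0 → loss $2809.7.
$13279.3: outcomes coincide → loss $0.
$23772.2: outcomes coincide → loss $0.
Total loss = $670.4 + $2809.7 = $3480.1.

$3480.1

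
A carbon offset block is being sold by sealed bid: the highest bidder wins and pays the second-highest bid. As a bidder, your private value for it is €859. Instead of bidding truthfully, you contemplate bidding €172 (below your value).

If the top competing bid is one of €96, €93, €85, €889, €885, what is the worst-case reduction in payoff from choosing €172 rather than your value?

€0

€96: same outcome either way → loss €0.
€93: same outcome either way → loss €0.
€85: same outcome either way → loss €0.
€889: same outcome either way → loss €0.
€885: same outcome either way → loss €0.
Maximum loss: €0.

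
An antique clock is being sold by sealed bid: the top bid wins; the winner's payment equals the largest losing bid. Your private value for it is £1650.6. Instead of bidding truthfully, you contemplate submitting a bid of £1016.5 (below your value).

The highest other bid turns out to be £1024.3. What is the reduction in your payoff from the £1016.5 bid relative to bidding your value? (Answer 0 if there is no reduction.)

Bidding your value £1650.6: you win (since £1650.6 > £1024.3) and pay £1024.3. Payoff £626.3.
Bidding £1016.5: you lose. Payoff £0.
The competing bid £1024.3 lies between your shaded bid and your value, so underbidding forfeits an item you could have won at a profitable price.
Loss from deviating = £626.3 − (£0) = £626.3.
Truthful bidding weakly dominates here: raising your bid can only win items priced above your value, and lowering it can only forfeit items priced below.

£626.3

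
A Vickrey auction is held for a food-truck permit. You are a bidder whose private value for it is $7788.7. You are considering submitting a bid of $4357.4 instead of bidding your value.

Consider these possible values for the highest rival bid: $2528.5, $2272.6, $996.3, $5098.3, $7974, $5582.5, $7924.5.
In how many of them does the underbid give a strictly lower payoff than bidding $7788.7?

The deviation hurts exactly when the highest competing bid lies strictly between $4357.4 and $7788.7 — underbidding then forfeits a profitable win.
$2528.5: below both → same outcome either way.
$2272.6: below both → same outcome either way.
$996.3: below both → same outcome either way.
$5098.3: inside the interval → strictly worse (loss $2690.4).
$7974: above both → same outcome either way.
$5582.5: inside the interval → strictly worse (loss $2206.2).
$7924.5: above both → same outcome either way.
Count: 2.

2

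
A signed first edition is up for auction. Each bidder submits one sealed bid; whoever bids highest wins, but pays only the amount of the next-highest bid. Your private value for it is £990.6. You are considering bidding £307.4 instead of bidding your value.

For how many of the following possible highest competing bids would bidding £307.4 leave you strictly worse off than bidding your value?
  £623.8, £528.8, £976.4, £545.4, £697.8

5

The deviation hurts exactly when the highest competing bid lies strictly between £307.4 and £990.6 — underbidding then forfeits a profitable win.
£623.8: inside the interval → strictly worse (loss £366.8).
£528.8: inside the interval → strictly worse (loss £461.8).
£976.4: inside the interval → strictly worse (loss £14.2).
£545.4: inside the interval → strictly worse (loss £445.2).
£697.8: inside the interval → strictly worse (loss £292.8).
Count: 5.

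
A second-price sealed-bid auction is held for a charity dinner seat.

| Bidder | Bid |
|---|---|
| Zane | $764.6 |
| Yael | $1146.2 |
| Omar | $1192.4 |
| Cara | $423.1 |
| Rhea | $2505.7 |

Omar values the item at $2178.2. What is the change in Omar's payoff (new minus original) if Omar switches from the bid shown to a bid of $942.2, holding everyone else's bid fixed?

$0

The highest bid among the other bidders is $2505.7; Omar's bid doesn't change that.
Original bid $1192.4: Omar is not highest (top rival bid is $2505.7); payoff $0.
Alternative bid $942.2: Omar is not highest (top rival bid is $2505.7); payoff $0.
Change in payoff = $0 − ($0) = $0.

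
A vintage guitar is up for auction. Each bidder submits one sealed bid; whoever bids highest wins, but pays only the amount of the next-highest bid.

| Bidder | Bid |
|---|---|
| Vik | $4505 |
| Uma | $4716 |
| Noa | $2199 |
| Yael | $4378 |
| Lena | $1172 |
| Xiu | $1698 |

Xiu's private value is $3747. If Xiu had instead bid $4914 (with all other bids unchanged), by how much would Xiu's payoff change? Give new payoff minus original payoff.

−$969

The highest bid among the other bidders is $4716; Xiu's bid doesn't change that.
Original bid $1698: Xiu is not highest (top rival bid is $4716); payoff $0.
Alternative bid $4914: Xiu is highest, pays the top rival bid $4716; payoff $3747 − $4716 = −$969.
Change in payoff = −$969 − ($0) = −$969.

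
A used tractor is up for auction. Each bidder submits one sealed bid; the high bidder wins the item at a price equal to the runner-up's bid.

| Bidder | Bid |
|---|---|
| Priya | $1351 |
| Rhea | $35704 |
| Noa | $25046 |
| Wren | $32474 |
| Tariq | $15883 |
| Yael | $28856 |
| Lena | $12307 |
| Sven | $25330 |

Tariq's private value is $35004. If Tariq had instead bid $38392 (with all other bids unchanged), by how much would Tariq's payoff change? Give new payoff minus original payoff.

The highest bid among the other bidders is $35704; Tariq's bid doesn't change that.
Original bid $15883: Tariq is not highest (top rival bid is $35704); payoff $0.
Alternative bid $38392: Tariq is highest, pays the top rival bid $35704; payoff $35004 − $35704 = −$700.
Change in payoff = −$700 − ($0) = −$700.

−$700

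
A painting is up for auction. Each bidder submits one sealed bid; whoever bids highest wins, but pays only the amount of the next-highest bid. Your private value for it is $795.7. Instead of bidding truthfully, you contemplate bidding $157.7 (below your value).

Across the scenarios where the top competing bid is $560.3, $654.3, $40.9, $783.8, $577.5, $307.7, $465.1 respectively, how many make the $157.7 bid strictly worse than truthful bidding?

6

The deviation hurts exactly when the highest competing bid lies strictly between $157.7 and $795.7 — underbidding then forfeits a profitable win.
$560.3: inside the interval → strictly worse (loss $235.4).
$654.3: inside the interval → strictly worse (loss $141.4).
$40.9: below both → same outcome either way.
$783.8: inside the interval → strictly worse (loss $11.9).
$577.5: inside the interval → strictly worse (loss $218.2).
$307.7: inside the interval → strictly worse (loss $488).
$465.1: inside the interval → strictly worse (loss $330.6).
Count: 6.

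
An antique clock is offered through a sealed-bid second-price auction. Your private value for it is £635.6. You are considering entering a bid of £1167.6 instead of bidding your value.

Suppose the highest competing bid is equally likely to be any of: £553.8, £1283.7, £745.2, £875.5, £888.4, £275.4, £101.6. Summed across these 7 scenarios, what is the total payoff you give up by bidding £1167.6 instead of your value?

The deviation costs you only when the competing bid falls strictly between £635.6 and £1167.6; elsewhere both bids give the same outcome.
£553.8: outcomes coincide → loss £0.
£1283.7: outcomes coincide → loss £0.
£745.2: truthful payoff £0, deviation payoff −£109.6 → loss £109.6.
£875.5: truthful payoff £0, deviation payoff −£239.9 → loss £239.9.
£888.4: truthful payoff £0, deviation payoff −£252.8 → loss £252.8.
£275.4: outcomes coincide → loss £0.
£101.6: outcomes coincide → loss £0.
Total loss = £109.6 + £239.9 + £252.8 = £602.3.
Because the price is fixed by the runner-up's bid, deviating from your value can only change a good outcome into a bad one — never the reverse.

£602.3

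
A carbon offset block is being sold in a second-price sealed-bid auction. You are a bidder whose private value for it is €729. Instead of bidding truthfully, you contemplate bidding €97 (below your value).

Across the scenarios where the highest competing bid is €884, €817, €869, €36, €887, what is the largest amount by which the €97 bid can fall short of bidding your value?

€884: same outcome either way → loss €0.
€817: same outcome either way → loss €0.
€869: same outcome either way → loss €0.
€36: same outcome either way → loss €0.
€887: same outcome either way → loss €0.
Maximum loss: €0.

€0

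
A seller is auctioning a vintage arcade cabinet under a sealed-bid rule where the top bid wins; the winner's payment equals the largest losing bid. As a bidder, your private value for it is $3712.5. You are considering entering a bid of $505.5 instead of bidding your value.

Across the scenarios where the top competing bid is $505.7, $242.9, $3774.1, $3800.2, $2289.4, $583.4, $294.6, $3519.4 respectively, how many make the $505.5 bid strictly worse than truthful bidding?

The deviation hurts exactly when the highest competing bid lies strictly between $505.5 and $3712.5 — underbidding then forfeits a profitable win.
$505.7: inside the interval → strictly worse (loss $3206.8).
$242.9: below both → same outcome either way.
$3774.1: above both → same outcome either way.
$3800.2: above both → same outcome either way.
$2289.4: inside the interval → strictly worse (loss $1423.1).
$583.4: inside the interval → strictly worse (loss $3129.1).
$294.6: below both → same outcome either way.
$3519.4: inside the interval → strictly worse (loss $193.1).
Count: 4.

4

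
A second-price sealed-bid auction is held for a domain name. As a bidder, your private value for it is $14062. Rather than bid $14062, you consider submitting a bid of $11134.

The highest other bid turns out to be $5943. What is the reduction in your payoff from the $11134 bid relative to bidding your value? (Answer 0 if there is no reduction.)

$0

Bidding your value $14062: you win (since $14062 > $5943) and pay $5943. Payoff $8119.
Bidding $11134: you win and pay $5943. Payoff $14062 − $5943 = $8119.
Difference = $8119 − $8119 = $0; both bids lead to the same outcome because the competing bid is below both your value and your alternative bid.
Because the price is fixed by the runner-up's bid, deviating from your value can only change a good outcome into a bad one — never the reverse.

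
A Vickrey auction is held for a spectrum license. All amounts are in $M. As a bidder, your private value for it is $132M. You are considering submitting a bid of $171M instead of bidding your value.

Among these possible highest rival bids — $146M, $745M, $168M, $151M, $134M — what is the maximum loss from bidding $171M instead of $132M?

$146M: truthful gives $0M, deviation gives −$14M → loss $14M.
$745M: same outcome either way → loss $0M.
$168M: truthful gives $0M, deviation gives −$36M → loss $36M.
$151M: truthful gives $0M, deviation gives −$19M → loss $19M.
$134M: truthful gives $0M, deviation gives −$2M → loss $2M.
Maximum loss: $36M.

$36M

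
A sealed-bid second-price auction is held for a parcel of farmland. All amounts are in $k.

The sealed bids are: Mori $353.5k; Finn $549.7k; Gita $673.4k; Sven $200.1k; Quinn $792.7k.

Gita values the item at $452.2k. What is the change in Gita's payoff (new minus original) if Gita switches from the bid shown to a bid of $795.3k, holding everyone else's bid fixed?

The highest bid among the other bidders is $792.7k; Gita's bid doesn't change that.
Original bid $673.4k: Gita is not highest (top rival bid is $792.7k); payoff $0k.
Alternative bid $795.3k: Gita is highest, pays the top rival bid $792.7k; payoff $452.2k − $792.7k = −$340.5k.
Change in payoff = −$340.5k − ($0k) = −$340.5k.

−$340.5k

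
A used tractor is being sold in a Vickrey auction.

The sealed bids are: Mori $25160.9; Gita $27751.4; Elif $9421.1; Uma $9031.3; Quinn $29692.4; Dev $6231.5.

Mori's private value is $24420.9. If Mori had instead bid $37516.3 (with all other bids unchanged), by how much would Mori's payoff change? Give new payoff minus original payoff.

−$5271.5

The highest bid among the other bidders is $29692.4; Mori's bid doesn't change that.
Original bid $25160.9: Mori is not highest (top rival bid is $29692.4); payoff $0.
Alternative bid $37516.3: Mori is highest, pays the top rival bid $29692.4; payoff $24420.9 − $29692.4 = −$5271.5.
Change in payoff = −$5271.5 − ($0) = −$5271.5.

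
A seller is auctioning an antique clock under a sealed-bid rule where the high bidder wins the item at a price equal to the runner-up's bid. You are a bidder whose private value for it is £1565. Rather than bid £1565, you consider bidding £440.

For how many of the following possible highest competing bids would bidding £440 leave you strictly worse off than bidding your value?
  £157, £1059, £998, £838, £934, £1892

4

The deviation hurts exactly when the highest competing bid lies strictly between £440 and £1565 — underbidding then forfeits a profitable win.
£157: below both → same outcome either way.
£1059: inside the interval → strictly worse (loss £506).
£998: inside the interval → strictly worse (loss £567).
£838: inside the interval → strictly worse (loss £727).
£934: inside the interval → strictly worse (loss £631).
£1892: above both → same outcome either way.
Count: 4.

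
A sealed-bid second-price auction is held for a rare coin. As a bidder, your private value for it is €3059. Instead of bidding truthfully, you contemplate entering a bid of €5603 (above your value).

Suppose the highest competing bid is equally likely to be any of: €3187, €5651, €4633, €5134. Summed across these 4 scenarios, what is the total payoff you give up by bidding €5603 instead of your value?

The deviation costs you only when the competing bid falls strictly between €3059 and €5603; elsewhere both bids give the same outcome.
€3187: truthful payoff €0, deviation payoff −€128 → loss €128.
€5651: outcomes coincide → loss €0.
€4633: truthful payoff €0, deviation payoff −€1574 → loss €1574.
€5134: truthful payoff €0, deviation payoff −€2075 → loss €2075.
Total loss = €128 + €1574 + €2075 = €3777.

€3777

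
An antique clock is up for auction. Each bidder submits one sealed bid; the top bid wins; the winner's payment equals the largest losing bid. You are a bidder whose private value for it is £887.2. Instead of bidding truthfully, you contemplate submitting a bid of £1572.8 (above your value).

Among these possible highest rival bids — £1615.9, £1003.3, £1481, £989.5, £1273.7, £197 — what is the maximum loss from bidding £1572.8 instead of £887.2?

£1615.9: same outcome either way → loss £0.
£1003.3: truthful gives £0, deviation gives −£116.1 → loss £116.1.
£1481: truthful gives £0, deviation gives −£593.8 → loss £593.8.
£989.5: truthful gives £0, deviation gives −£102.3 → loss £102.3.
£1273.7: truthful gives £0, deviation gives −£386.5 → loss £386.5.
£197: same outcome either way → loss £0.
Maximum loss: £593.8.

£593.8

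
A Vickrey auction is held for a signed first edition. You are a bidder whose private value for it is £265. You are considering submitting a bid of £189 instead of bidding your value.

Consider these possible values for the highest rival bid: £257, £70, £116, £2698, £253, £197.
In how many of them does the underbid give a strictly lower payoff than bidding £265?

3

The deviation hurts exactly when the highest competing bid lies strictly between £189 and £265 — underbidding then forfeits a profitable win.
£257: inside the interval → strictly worse (loss £8).
£70: below both → same outcome either way.
£116: below both → same outcome either way.
£2698: above both → same outcome either way.
£253: inside the interval → strictly worse (loss £12).
£197: inside the interval → strictly worse (loss £68).
Count: 3.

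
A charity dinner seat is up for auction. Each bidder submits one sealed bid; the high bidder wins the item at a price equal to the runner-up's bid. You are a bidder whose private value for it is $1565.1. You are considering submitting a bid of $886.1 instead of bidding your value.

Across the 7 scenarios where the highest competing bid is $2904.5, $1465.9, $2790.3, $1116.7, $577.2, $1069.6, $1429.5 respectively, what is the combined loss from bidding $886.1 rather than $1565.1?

The deviation costs you only when the competing bid falls strictly between $886.1 and $1565.1; elsewhere both bids give the same outcome.
$2904.5: outcomes coincide → loss $0.
$1465.9: truthful payoff $99.2, deviation payoff $0 → loss $99.2.
$2790.3: outcomes coincide → loss $0.
$1116.7: truthful payoff $448.4, deviation payoff $0 → loss $448.4.
$577.2: outcomes coincide → loss $0.
$1069.6: truthful payoff $495.5, deviation payoff $0 → loss $495.5.
$1429.5: truthful payoff $135.6, deviation payoff $0 → loss $135.6.
Total loss = $99.2 + $448.4 + $495.5 + $135.6 = $1178.7.

$1178.7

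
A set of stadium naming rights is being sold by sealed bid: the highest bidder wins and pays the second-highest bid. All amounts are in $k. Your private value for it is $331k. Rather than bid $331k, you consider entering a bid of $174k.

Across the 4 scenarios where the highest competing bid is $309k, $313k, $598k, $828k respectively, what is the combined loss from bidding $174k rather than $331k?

The deviation costs you only when the competing bid falls strictly between $174k and $331k; elsewhere both bids give the same outcome.
$309k: truthful payoff $22k, deviation payoff $0k → loss $22k.
$313k: truthful payoff $18k, deviation payoff $0k → loss $18k.
$598k: outcomes coincide → loss $0k.
$828k: outcomes coincide → loss $0k.
Total loss = $22k + $18k = $40k.
Truthful bidding weakly dominates here: raising your bid can only win items priced above your value, and lowering it can only forfeit items priced below.

$40k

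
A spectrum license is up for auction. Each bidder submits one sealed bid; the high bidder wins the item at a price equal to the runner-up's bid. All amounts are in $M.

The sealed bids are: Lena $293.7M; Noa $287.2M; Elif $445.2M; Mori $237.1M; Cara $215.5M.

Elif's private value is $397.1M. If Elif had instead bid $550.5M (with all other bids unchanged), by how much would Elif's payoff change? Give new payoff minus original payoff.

The highest bid among the other bidders is $293.7M; Elif's bid doesn't change that.
Original bid $445.2M: Elif is highest, pays the top rival bid $293.7M; payoff $397.1M − $293.7M = $103.4M.
Alternative bid $550.5M: Elif is highest, pays the top rival bid $293.7M; payoff $397.1M − $293.7M = $103.4M.
Change in payoff = $103.4M − ($103.4M) = $0M.

$0M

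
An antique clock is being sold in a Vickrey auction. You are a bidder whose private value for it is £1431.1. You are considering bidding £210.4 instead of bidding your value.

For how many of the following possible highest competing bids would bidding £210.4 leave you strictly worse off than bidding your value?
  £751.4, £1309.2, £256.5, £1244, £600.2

5

The deviation hurts exactly when the highest competing bid lies strictly between £210.4 and £1431.1 — underbidding then forfeits a profitable win.
£751.4: inside the interval → strictly worse (loss £679.7).
£1309.2: inside the interval → strictly worse (loss £121.9).
£256.5: inside the interval → strictly worse (loss £1174.6).
£1244: inside the interval → strictly worse (loss £187.1).
£600.2: inside the interval → strictly worse (loss £830.9).
Count: 5.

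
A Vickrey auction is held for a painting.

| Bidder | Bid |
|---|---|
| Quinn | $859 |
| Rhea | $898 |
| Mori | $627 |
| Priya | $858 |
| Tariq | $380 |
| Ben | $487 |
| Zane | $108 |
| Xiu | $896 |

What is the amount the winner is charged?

$896

Highest bid: Rhea at $898, so Rhea wins.
Second-highest bid: Xiu at $896 — that is the price the winner pays.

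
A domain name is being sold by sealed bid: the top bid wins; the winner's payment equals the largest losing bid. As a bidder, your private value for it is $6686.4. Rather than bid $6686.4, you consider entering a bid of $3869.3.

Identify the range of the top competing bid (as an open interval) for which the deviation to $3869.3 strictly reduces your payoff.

($3869.3, $6686.4)

If the competing bid is below $3869.3, both bids win at the same price — no difference.
If it is above $6686.4, both bids lose — no difference.
If it lies strictly between $3869.3 and $6686.4, bidding your value wins at a price below your value (positive payoff) while bidding $3869.3 loses (payoff 0).
So the deviation strictly hurts on the open interval ($3869.3, $6686.4).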